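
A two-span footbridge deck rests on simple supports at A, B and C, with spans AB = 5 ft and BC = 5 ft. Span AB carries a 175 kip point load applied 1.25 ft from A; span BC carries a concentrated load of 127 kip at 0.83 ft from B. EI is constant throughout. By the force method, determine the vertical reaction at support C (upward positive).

R_C = 2.767 kip

Release continuity at B by inserting a hinge; the redundant is the internal moment M_B. The primary structure is two simply-supported spans AB and BC.
Rotations at B on the released spans (each span's end-slope, ×1/EI):
  span AB: point load 175 at a = 1.25: Pab(L + a)/(6LEI) = 170.9/EI
  span BC: point load 127 at a = 0.83: Pab(L + b)/(6LEI) = 134.4/EI
  relative rotation θ_0 = (170.9 + 134.4)/EI = 305.3/EI
A unit hogging moment at B produces rotation L₁/(3EI) + L₂/(3EI) = 3.333/EI.
Compatibility: M_B·(L₁+L₂)/(3EI) = θ_0, giving M_B = 91.58 kip·ft (hogging).
Span BC, ΣM about C: R_B^{BC}·5 = 529.6 + 91.58, so R_B^{BC} = 124.2 kip and R_C = 127 − 124.2 = 2.767 kip.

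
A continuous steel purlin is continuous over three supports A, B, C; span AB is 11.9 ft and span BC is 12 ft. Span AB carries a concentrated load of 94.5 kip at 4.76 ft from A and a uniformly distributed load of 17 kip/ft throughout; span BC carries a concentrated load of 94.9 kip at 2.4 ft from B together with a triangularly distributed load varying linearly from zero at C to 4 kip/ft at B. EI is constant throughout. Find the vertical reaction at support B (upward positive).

Take M_B as the redundant. Released structure: two simple spans AB and BC with a hinge at B.
End slopes at the hinge B, treating each span as simply supported:
  span AB: point load 94.5 at a = 4.76: Pab(L + a)/(6LEI) = 749.4/EI
  span AB: UDL 17: wL³/(24EI) = 1194/EI
  span BC: point load 94.9 at a = 2.4: Pab(L + b)/(6LEI) = 655.9/EI
  span BC: triangular load, peak 4: w₀L³/(45EI) = 153.6/EI
  relative rotation θ_0 = (1943 + 809.5)/EI = 2753/EI
A unit hogging moment at B produces rotation L₁/(3EI) + L₂/(3EI) = 7.967/EI.
Compatibility: M_B·(L₁+L₂)/(3EI) = θ_0, giving M_B = 345.5 kip·ft (hogging).
Span AB, ΣM about A with M_B applied at B: R_B^{AB}·11.9 = 1654 + 345.5, so R_B^{AB} = 168 kip and R_A = 296.8 − 168 = 128.8 kip.
Span BC, ΣM about C: R_B^{BC}·12 = 1103 + 345.5, so R_B^{BC} = 120.7 kip and R_C = 118.9 − 120.7 = -1.813 kip.
R_B = 168 + 120.7 = 288.7 kip.

R_B = 288.7 kip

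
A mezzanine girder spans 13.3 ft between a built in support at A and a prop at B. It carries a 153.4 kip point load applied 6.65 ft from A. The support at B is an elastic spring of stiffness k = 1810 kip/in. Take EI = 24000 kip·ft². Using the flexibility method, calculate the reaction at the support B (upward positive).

R_B = 47.87 kip

Remove the prop at B; the released (primary) structure is a cantilever built in at A.
Downward deflection at the released point B due to the loads:
  point load 153.4 at a = 6.65: Pa²(3L − a)/(6EI) = 37593/EI
Tip deflection under a unit load at B: L³/(3EI) = 784.2/EI.
With EI = 24000 kip·ft²: δ_0 = 1.5664 ft and δ_{BB} = 0.032676 ft/kip.
Compatibility — the spring shortens by R_B/k under the reaction it provides: δ_0 − R_B·δ_{BB} = R_B/k. With 1/k = 1/(1810×12) ft/kip = 0.000046 ft/kip, R_B = δ_0 / (δ_{BB} + 1/k) = 1.5664 / (0.032676 + 0.000046) = 47.87 kip.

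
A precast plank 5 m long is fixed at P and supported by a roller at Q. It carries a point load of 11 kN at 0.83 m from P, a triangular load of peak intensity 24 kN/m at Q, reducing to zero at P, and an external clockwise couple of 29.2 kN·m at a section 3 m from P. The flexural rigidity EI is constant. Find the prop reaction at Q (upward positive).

Release the roller at Q. Primary structure: cantilever fixed at P.
Primary-structure tip deflection at Q by superposition:
  point load 11 at a = 0.83: Pa²(3L − a)/(6EI) = 17.9/EI
  triangular load, peak 24 at the free end: 11w₀L⁴/(120EI) = 1375/EI
  clockwise couple 29.2 at a = 3: M₀a(2L − a)/(2EI) = 306.6/EI
  δ_0 = 1699/EI
Tip deflection under a unit load at Q: L³/(3EI) = 41.67/EI.
Compatibility at Q: δ_0 − R_Q·δ_{QQ} = 0, so R_Q = 1699/41.67 = 40.79 kN.

R_Q = 40.79 kN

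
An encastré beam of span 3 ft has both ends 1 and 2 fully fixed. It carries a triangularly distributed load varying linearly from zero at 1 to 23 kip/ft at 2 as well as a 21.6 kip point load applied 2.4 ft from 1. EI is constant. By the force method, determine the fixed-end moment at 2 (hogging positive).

Take the two fixed-end moments M_1, M_2 as redundants; the released structure is the simple span 12.
End rotations of the released simple span under the applied load (×1/EI):
  at 1: triangular load, peak 23: 7w₀L³/(360EI) = 12.07/EI
  at 2: triangular load, peak 23: w₀L³/(45EI) = 13.8/EI
  at 1: point load 21.6 at a = 2.4: Pab(L + b)/(6LEI) = 6.221/EI
  at 2: point load 21.6 at a = 2.4: Pab(L + a)/(6LEI) = 9.331/EI
  θ_10 = 18.3/EI,  θ_20 = 23.13/EI
Flexibility coefficients: a unit moment at one end gives L/(3EI) there and L/(6EI) at the far end, so f₁₁ = f₂₂ = 1/EI and f₁₂ = f₂₁ = 0.5/EI.
Compatibility — zero rotation at each built-in end:
  1 M_1 + 0.5 M_2 = 18.3
  0.5 M_1 + 1 M_2 = 23.13
Solving the pair gives M_1 = 8.974 kip·ft and M_2 = 18.64 kip·ft (hogging).

M_2 = 18.64 kip·ft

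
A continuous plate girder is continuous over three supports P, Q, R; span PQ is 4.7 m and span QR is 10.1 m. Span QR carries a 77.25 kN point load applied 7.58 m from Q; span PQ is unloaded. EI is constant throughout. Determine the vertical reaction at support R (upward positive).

Insert a hinge at Q; M_Q is the redundant, and each span becomes simply supported.
Rotations at Q on the released spans (each span's end-slope, ×1/EI):
  span QR: point load 77.25 at a = 7.58: Pab(L + b)/(6LEI) = 307.3/EI
  relative rotation θ_0 = (0 + 307.3)/EI = 307.3/EI
A unit hogging moment at Q produces rotation L₁/(3EI) + L₂/(3EI) = 4.933/EI.
Slope continuity at Q: θ_0 = M_Q·4.933/EI, so M_Q = 307.3/4.933 = 62.29 kN·m (hogging).
Span QR, ΣM about R: R_Q^{QR}·10.1 = 194.7 + 62.29, so R_Q^{QR} = 25.44 kN and R_R = 77.25 − 25.44 = 51.81 kN.

R_R = 51.81 kN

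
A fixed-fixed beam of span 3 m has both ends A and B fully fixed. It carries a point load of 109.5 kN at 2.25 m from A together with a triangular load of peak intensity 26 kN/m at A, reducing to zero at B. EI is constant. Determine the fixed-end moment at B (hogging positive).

Release both end moments; the primary structure is a simply-supported span AB with redundants M_A and M_B.
End rotations of the released simple span under the applied load (×1/EI):
  at A: point load 109.5 at a = 2.25: Pab(L + b)/(6LEI) = 38.5/EI
  at B: point load 109.5 at a = 2.25: Pab(L + a)/(6LEI) = 53.89/EI
  at A: triangular load, peak 26: w₀L³/(45EI) = 15.6/EI
  at B: triangular load, peak 26: 7w₀L³/(360EI) = 13.65/EI
  θ_A0 = 54.1/EI,  θ_B0 = 67.54/EI
Flexibility coefficients: a unit moment at one end gives L/(3EI) there and L/(6EI) at the far end, so f₁₁ = f₂₂ = 1/EI and f₁₂ = f₂₁ = 0.5/EI.
Compatibility — zero rotation at each built-in end:
  1 M_A + 0.5 M_B = 54.1
  0.5 M_A + 1 M_B = 67.54
Solving the pair gives M_A = 27.1 kN·m and M_B = 54 kN·m (hogging).

M_B = 54 kN·m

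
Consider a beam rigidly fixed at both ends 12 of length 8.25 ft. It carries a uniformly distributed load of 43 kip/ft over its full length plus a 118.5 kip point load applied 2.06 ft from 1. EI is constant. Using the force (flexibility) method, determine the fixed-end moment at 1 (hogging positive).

M_1 = 381.3 kip·ft

Release both end moments; the primary structure is a simply-supported span 12 with redundants M_1 and M_2.
On the primary (simply-supported) span, the end slopes from the loading are:
  at 1: UDL 43: wL³/(24EI) = 1006/EI
  at 2: UDL 43: wL³/(24EI) = 1006/EI
  at 1: point load 118.5 at a = 2.06: Pab(L + b)/(6LEI) = 440.8/EI
  at 2: point load 118.5 at a = 2.06: Pab(L + a)/(6LEI) = 314.7/EI
  θ_10 = 1447/EI,  θ_20 = 1321/EI
Flexibility coefficients: a unit moment at one end gives L/(3EI) there and L/(6EI) at the far end, so f₁₁ = f₂₂ = 2.75/EI and f₁₂ = f₂₁ = 1.375/EI.
Compatibility — zero rotation at each built-in end:
  2.75 M_1 + 1.375 M_2 = 1447
  1.375 M_1 + 2.75 M_2 = 1321
Solving the pair gives M_1 = 381.3 kip·ft and M_2 = 289.6 kip·ft (hogging).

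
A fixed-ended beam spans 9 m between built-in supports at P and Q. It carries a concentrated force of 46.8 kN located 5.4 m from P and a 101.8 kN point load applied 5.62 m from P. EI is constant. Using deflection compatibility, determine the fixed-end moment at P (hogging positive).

M_P = 121.1 kN·m

Release both end moments; the primary structure is a simply-supported span PQ with redundants M_P and M_Q.
Simple-span end rotations at P and Q under the given loads:
  at P: point load 46.8 at a = 5.4: Pab(L + b)/(6LEI) = 212.3/EI
  at Q: point load 46.8 at a = 5.4: Pab(L + a)/(6LEI) = 242.6/EI
  at P: point load 101.8 at a = 5.62: Pab(L + b)/(6LEI) = 443.3/EI
  at Q: point load 101.8 at a = 5.62: Pab(L + a)/(6LEI) = 523.5/EI
  θ_P0 = 655.6/EI,  θ_Q0 = 766.2/EI
Flexibility coefficients: a unit moment at one end gives L/(3EI) there and L/(6EI) at the far end, so f₁₁ = f₂₂ = 3/EI and f₁₂ = f₂₁ = 1.5/EI.
Compatibility — zero rotation at each built-in end:
  3 M_P + 1.5 M_Q = 655.6
  1.5 M_P + 3 M_Q = 766.2
Solving the pair gives M_P = 121.1 kN·m and M_Q = 194.8 kN·m (hogging).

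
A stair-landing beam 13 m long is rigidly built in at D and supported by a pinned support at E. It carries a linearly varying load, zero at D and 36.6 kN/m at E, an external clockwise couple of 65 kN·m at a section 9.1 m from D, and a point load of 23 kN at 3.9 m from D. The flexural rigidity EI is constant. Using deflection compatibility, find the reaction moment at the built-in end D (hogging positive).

Remove the prop at E; the released (primary) structure is a cantilever built in at D.
Downward deflection at the released point E due to the loads:
  triangular load, peak 36.6 at the free end: 11w₀L⁴/(120EI) = 95822/EI
  clockwise couple 65 at a = 9.1: M₀a(2L − a)/(2EI) = 4998/EI
  point load 23 at a = 3.9: Pa²(3L − a)/(6EI) = 2047/EI
  δ_0 = 102867/EI
Flexibility coefficient — unit upward force at E: δ_{EE} = L³/(3EI) = 732.3/EI.
Compatibility at E: δ_0 − R_E·δ_{EE} = 0, so R_E = 102867/732.3 = 140.5 kN.
Moment equilibrium about D: M_D = Σ(load moments about D) − R_E·L = 2216 − 140.5×13 = 390.5 kN·m.

M_D = 390.5 kN·m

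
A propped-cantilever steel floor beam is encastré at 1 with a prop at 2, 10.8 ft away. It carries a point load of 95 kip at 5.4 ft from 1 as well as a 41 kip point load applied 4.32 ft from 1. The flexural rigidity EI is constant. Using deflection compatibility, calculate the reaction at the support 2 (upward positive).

R_2 = 38.22 kip

Remove the prop at 2; the released (primary) structure is a cantilever built in at 1.
Deflection at 2 on the released cantilever, summing each load's contribution:
  point load 95 at a = 5.4: Pa²(3L − a)/(6EI) = 12466/EI
  point load 41 at a = 4.32: Pa²(3L − a)/(6EI) = 3581/EI
  δ_0 = 16047/EI
Tip deflection under a unit load at 2: L³/(3EI) = 419.9/EI.
The prop prevents deflection at 2: R_2 = δ_0/δ_{22} = 16047/419.9 = 38.22 kip.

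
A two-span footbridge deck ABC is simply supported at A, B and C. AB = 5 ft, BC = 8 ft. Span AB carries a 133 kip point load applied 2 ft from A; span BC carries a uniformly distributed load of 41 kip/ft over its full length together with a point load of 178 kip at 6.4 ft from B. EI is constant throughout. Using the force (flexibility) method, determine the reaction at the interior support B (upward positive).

R_B = 359.7 kip

Insert a hinge at B; M_B is the redundant, and each span becomes simply supported.
Discontinuity in slope at B on the released structure — sum the simple-span end rotations:
  span AB: point load 133 at a = 2: Pab(L + a)/(6LEI) = 186.2/EI
  span BC: UDL 41: wL³/(24EI) = 874.7/EI
  span BC: point load 178 at a = 6.4: Pab(L + b)/(6LEI) = 364.5/EI
  relative rotation θ_0 = (186.2 + 1239)/EI = 1425/EI
A unit hogging moment at B produces rotation L₁/(3EI) + L₂/(3EI) = 4.333/EI.
Slope continuity at B: θ_0 = M_B·4.333/EI, so M_B = 1425/4.333 = 328.9 kip·ft (hogging).
Span AB, ΣM about A with M_B applied at B: R_B^{AB}·5 = 266 + 328.9, so R_B^{AB} = 119 kip and R_A = 133 − 119 = 14.01 kip.
Span BC, ΣM about C: R_B^{BC}·8 = 1597 + 328.9, so R_B^{BC} = 240.7 kip and R_C = 506 − 240.7 = 265.3 kip.
R_B = 119 + 240.7 = 359.7 kip.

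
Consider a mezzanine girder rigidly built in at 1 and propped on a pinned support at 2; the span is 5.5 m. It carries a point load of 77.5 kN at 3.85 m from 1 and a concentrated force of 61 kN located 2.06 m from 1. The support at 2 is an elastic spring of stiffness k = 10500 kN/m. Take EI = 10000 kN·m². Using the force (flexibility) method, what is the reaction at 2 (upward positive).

R_2 = 53.98 kN

Release the roller at 2. Primary structure: cantilever fixed at 1.
Downward deflection at the released point 2 due to the loads:
  point load 77.5 at a = 3.85: Pa²(3L − a)/(6EI) = 2422/EI
  point load 61 at a = 2.06: Pa²(3L − a)/(6EI) = 623/EI
  δ_0 = 3045/EI
Flexibility coefficient — unit upward force at 2: δ_{22} = L³/(3EI) = 55.46/EI.
With EI = 10000 kN·m²: δ_0 = 0.30449 m and δ_{22} = 0.005546 m/kN.
Compatibility — the spring shortens by R_2/k under the reaction it provides: δ_0 − R_2·δ_{22} = R_2/k. With 1/k = 0.000095 m/kN, R_2 = δ_0 / (δ_{22} + 1/k) = 0.30449 / (0.005546 + 0.000095) = 53.98 kN.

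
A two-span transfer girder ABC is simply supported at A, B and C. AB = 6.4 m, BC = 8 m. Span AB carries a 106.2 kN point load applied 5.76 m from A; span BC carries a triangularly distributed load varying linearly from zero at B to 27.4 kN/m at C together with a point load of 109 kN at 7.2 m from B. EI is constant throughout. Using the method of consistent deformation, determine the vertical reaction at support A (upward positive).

Release continuity at B by inserting a hinge; the redundant is the internal moment M_B. The primary structure is two simply-supported spans AB and BC.
Discontinuity in slope at B on the released structure — sum the simple-span end rotations:
  span AB: point load 106.2 at a = 5.76: Pab(L + a)/(6LEI) = 124/EI
  span BC: triangular load, peak 27.4: 7w₀L³/(360EI) = 272.8/EI
  span BC: point load 109 at a = 7.2: Pab(L + b)/(6LEI) = 115.1/EI
  relative rotation θ_0 = (124 + 387.9)/EI = 511.9/EI
A unit hogging moment at B produces rotation L₁/(3EI) + L₂/(3EI) = 4.8/EI.
Slope continuity at B: θ_0 = M_B·4.8/EI, so M_B = 511.9/4.8 = 106.6 kN·m (hogging).
Span AB, ΣM about A with M_B applied at B: R_B^{AB}·6.4 = 611.7 + 106.6, so R_B^{AB} = 112.2 kN and R_A = 106.2 − 112.2 = -6.042 kN.

R_A = -6.042 kN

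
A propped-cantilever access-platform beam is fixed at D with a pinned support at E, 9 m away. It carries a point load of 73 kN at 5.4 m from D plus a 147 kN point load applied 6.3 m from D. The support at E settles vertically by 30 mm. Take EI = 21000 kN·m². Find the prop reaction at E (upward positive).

R_E = 111.8 kN

Choose R_E as the redundant. The primary structure is the cantilever fixed at D.
Deflection at E on the released cantilever, summing each load's contribution:
  point load 73 at a = 5.4: Pa²(3L − a)/(6EI) = 7663/EI
  point load 147 at a = 6.3: Pa²(3L − a)/(6EI) = 20129/EI
  δ_0 = 27792/EI
Flexibility coefficient — unit upward force at E: δ_{EE} = L³/(3EI) = 243/EI.
With EI = 21000 kN·m²: δ_0 = 1.3234 m and δ_{EE} = 0.011571 m/kN.
Compatibility — the beam at E must follow the support down by 0.03 m: δ_0 − R_E·δ_{EE} = 0.03, so R_E = (1.3234 − 0.03)/0.011571 = 111.8 kN.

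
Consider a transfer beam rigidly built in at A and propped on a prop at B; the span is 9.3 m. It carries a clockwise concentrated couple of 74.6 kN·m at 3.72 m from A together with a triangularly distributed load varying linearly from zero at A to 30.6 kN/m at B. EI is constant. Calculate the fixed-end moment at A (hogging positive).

Remove the prop at B; the released (primary) structure is a cantilever built in at A.
Primary-structure tip deflection at B by superposition:
  clockwise couple 74.6 at a = 3.72: M₀a(2L − a)/(2EI) = 2065/EI
  triangular load, peak 30.6 at the free end: 11w₀L⁴/(120EI) = 20983/EI
  δ_0 = 23048/EI
Flexibility coefficient — unit upward force at B: δ_{BB} = L³/(3EI) = 268.1/EI.
Compatibility at B: δ_0 − R_B·δ_{BB} = 0, so R_B = 23048/268.1 = 85.96 kN.
Moment equilibrium about A: M_A = Σ(load moments about A) − R_B·L = 956.8 − 85.96×9.3 = 157.4 kN·m.

M_A = 157.4 kN·m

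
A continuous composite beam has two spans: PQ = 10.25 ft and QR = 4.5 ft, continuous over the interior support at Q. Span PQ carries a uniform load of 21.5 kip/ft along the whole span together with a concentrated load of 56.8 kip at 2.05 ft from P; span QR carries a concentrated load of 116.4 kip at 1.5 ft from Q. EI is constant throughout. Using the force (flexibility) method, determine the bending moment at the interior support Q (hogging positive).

M_Q = 264.6 kip·ft

Insert a hinge at Q; M_Q is the redundant, and each span becomes simply supported.
Rotations at Q on the released spans (each span's end-slope, ×1/EI):
  span PQ: UDL 21.5: wL³/(24EI) = 964.7/EI
  span PQ: point load 56.8 at a = 2.05: Pab(L + a)/(6LEI) = 191/EI
  span QR: point load 116.4 at a = 1.5: Pab(L + b)/(6LEI) = 145.5/EI
  relative rotation θ_0 = (1156 + 145.5)/EI = 1301/EI
A unit hogging moment at Q produces rotation L₁/(3EI) + L₂/(3EI) = 4.917/EI.
Compatibility: M_Q·(L₁+L₂)/(3EI) = θ_0, giving M_Q = 264.6 kip·ft (hogging).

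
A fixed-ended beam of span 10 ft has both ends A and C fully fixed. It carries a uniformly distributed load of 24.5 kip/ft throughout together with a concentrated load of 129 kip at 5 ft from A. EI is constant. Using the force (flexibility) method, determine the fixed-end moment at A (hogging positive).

M_A = 365.4 kip·ft

Take the two fixed-end moments M_A, M_C as redundants; the released structure is the simple span AC.
End rotations of the released simple span under the applied load (×1/EI):
  at A: UDL 24.5: wL³/(24EI) = 1021/EI
  at C: UDL 24.5: wL³/(24EI) = 1021/EI
  at A: point load 129 at a = 5: Pab(L + b)/(6LEI) = 806.2/EI
  at C: point load 129 at a = 5: Pab(L + a)/(6LEI) = 806.2/EI
  θ_A0 = 1827/EI,  θ_C0 = 1827/EI
Flexibility coefficients: a unit moment at one end gives L/(3EI) there and L/(6EI) at the far end, so f₁₁ = f₂₂ = 3.333/EI and f₁₂ = f₂₁ = 1.667/EI.
Compatibility — zero rotation at each built-in end:
  3.333 M_A + 1.667 M_C = 1827
  1.667 M_A + 3.333 M_C = 1827
Solving the pair gives M_A = 365.4 kip·ft and M_C = 365.4 kip·ft (hogging).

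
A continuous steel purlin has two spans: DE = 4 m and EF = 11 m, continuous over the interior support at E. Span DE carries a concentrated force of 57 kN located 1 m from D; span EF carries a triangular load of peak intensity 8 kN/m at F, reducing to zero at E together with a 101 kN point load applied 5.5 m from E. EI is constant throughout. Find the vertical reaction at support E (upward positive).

Release continuity at E by inserting a hinge; the redundant is the internal moment M_E. The primary structure is two simply-supported spans DE and EF.
Discontinuity in slope at E on the released structure — sum the simple-span end rotations:
  span DE: point load 57 at a = 1: Pab(L + a)/(6LEI) = 35.62/EI
  span EF: triangular load, peak 8: 7w₀L³/(360EI) = 207/EI
  span EF: point load 101 at a = 5.5: Pab(L + b)/(6LEI) = 763.8/EI
  relative rotation θ_0 = (35.62 + 970.9)/EI = 1006/EI
A unit hogging moment at E produces rotation L₁/(3EI) + L₂/(3EI) = 5/EI.
Slope continuity at E: θ_0 = M_E·5/EI, so M_E = 1006/5 = 201.3 kN·m (hogging).
Span DE, ΣM about D with M_E applied at E: R_E^{DE}·4 = 57 + 201.3, so R_E^{DE} = 64.57 kN and R_D = 57 − 64.57 = -7.574 kN.
Span EF, ΣM about F: R_E^{EF}·11 = 716.8 + 201.3, so R_E^{EF} = 83.47 kN and R_F = 145 − 83.47 = 61.53 kN.
R_E = 64.57 + 83.47 = 148 kN.

R_E = 148 kN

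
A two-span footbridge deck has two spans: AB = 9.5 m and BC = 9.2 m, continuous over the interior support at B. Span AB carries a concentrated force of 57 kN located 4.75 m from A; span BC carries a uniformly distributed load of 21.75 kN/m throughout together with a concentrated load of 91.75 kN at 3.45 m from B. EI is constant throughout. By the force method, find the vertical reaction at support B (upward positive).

R_B = 238.1 kN

Insert a hinge at B; M_B is the redundant, and each span becomes simply supported.
Rotations at B on the released spans (each span's end-slope, ×1/EI):
  span AB: point load 57 at a = 4.75: Pab(L + a)/(6LEI) = 321.5/EI
  span BC: UDL 21.75: wL³/(24EI) = 705.7/EI
  span BC: point load 91.75 at a = 3.45: Pab(L + b)/(6LEI) = 492.9/EI
  relative rotation θ_0 = (321.5 + 1199)/EI = 1520/EI
A unit hogging moment at B produces rotation L₁/(3EI) + L₂/(3EI) = 6.233/EI.
Compatibility: M_B·(L₁+L₂)/(3EI) = θ_0, giving M_B = 243.9 kN·m (hogging).
Span AB, ΣM about A with M_B applied at B: R_B^{AB}·9.5 = 270.8 + 243.9, so R_B^{AB} = 54.17 kN and R_A = 57 − 54.17 = 2.829 kN.
Span BC, ΣM about C: R_B^{BC}·9.2 = 1448 + 243.9, so R_B^{BC} = 183.9 kN and R_C = 291.9 − 183.9 = 107.9 kN.
R_B = 54.17 + 183.9 = 238.1 kN.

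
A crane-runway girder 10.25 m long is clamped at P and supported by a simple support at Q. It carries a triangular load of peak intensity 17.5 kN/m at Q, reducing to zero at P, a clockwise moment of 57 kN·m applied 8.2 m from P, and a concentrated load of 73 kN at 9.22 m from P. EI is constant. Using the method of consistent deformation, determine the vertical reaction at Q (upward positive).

Take the reaction at Q as the redundant and release it; the primary structure is a cantilever fixed at P.
Primary-structure tip deflection at Q by superposition:
  triangular load, peak 17.5 at the free end: 11w₀L⁴/(120EI) = 17707/EI
  clockwise couple 57 at a = 8.2: M₀a(2L − a)/(2EI) = 2875/EI
  point load 73 at a = 9.22: Pa²(3L − a)/(6EI) = 22268/EI
  δ_0 = 42849/EI
Flexibility coefficient — unit upward force at Q: δ_{QQ} = L³/(3EI) = 359/EI.
Compatibility at Q: δ_0 − R_Q·δ_{QQ} = 0, so R_Q = 42849/359 = 119.4 kN.

R_Q = 119.4 kN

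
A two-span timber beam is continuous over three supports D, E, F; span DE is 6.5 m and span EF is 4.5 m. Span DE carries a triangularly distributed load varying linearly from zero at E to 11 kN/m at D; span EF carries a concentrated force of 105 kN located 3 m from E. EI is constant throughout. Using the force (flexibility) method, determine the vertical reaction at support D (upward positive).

R_D = 16.96 kN

Release continuity at E by inserting a hinge; the redundant is the internal moment M_E. The primary structure is two simply-supported spans DE and EF.
End slopes at the hinge E, treating each span as simply supported:
  span DE: triangular load, peak 11: 7w₀L³/(360EI) = 58.74/EI
  span EF: point load 105 at a = 3: Pab(L + b)/(6LEI) = 105/EI
  relative rotation θ_0 = (58.74 + 105)/EI = 163.7/EI
A unit hogging moment at E produces rotation L₁/(3EI) + L₂/(3EI) = 3.667/EI.
Compatibility: M_E·(L₁+L₂)/(3EI) = θ_0, giving M_E = 44.66 kN·m (hogging).
Span DE, ΣM about D with M_E applied at E: R_E^{DE}·6.5 = 77.46 + 44.66, so R_E^{DE} = 18.79 kN and R_D = 35.75 − 18.79 = 16.96 kN.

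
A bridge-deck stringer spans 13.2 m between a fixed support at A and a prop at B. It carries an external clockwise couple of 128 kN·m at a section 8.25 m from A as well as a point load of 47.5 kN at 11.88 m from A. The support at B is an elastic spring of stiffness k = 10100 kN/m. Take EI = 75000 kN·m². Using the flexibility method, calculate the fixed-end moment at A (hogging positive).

M_A = 0.7349 kN·m

Release the roller at B. Primary structure: cantilever fixed at A.
Downward deflection at the released point B due to the loads:
  clockwise couple 128 at a = 8.25: M₀a(2L − a)/(2EI) = 9583/EI
  point load 47.5 at a = 11.88: Pa²(3L − a)/(6EI) = 30972/EI
  δ_0 = 40555/EI
Flexibility coefficient — unit upward force at B: δ_{BB} = L³/(3EI) = 766.7/EI.
With EI = 75000 kN·m²: δ_0 = 0.54074 m and δ_{BB} = 0.010222 m/kN.
Compatibility — the spring shortens by R_B/k under the reaction it provides: δ_0 − R_B·δ_{BB} = R_B/k. With 1/k = 0.000099 m/kN, R_B = δ_0 / (δ_{BB} + 1/k) = 0.54074 / (0.010222 + 0.000099) = 52.39 kN.
Moment equilibrium about A: M_A = Σ(load moments about A) − R_B·L = 692.3 − 52.39×13.2 = 0.7349 kN·m.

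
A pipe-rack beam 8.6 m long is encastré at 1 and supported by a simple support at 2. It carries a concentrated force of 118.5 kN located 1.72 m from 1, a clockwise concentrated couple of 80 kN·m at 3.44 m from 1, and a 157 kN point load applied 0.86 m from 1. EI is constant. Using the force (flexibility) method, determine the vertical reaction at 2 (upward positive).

R_2 = 17.84 kN

Choose R_2 as the redundant. The primary structure is the cantilever fixed at 1.
Primary-structure tip deflection at 2 by superposition:
  point load 118.5 at a = 1.72: Pa²(3L − a)/(6EI) = 1407/EI
  clockwise couple 80 at a = 3.44: M₀a(2L − a)/(2EI) = 1893/EI
  point load 157 at a = 0.86: Pa²(3L − a)/(6EI) = 482.7/EI
  δ_0 = 3783/EI
Flexibility coefficient — unit upward force at 2: δ_{22} = L³/(3EI) = 212/EI.
Compatibility at 2: δ_0 − R_2·δ_{22} = 0, so R_2 = 3783/212 = 17.84 kN.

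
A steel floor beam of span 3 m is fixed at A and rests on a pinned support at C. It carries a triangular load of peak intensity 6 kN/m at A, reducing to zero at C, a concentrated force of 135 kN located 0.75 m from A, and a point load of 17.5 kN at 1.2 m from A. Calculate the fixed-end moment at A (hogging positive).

M_A = 80.13 kN·m

Take the reaction at C as the redundant and release it; the primary structure is a cantilever fixed at A.
Primary-structure tip deflection at C by superposition:
  triangular load, peak 6 at the fixed end: w₀L⁴/(30EI) = 16.2/EI
  point load 135 at a = 0.75: Pa²(3L − a)/(6EI) = 104.4/EI
  point load 17.5 at a = 1.2: Pa²(3L − a)/(6EI) = 32.76/EI
  δ_0 = 153.4/EI
Flexibility coefficient — unit upward force at C: δ_{CC} = L³/(3EI) = 9/EI.
Compatibility at C: δ_0 − R_C·δ_{CC} = 0, so R_C = 153.4/9 = 17.04 kN.
Moment equilibrium about A: M_A = Σ(load moments about A) − R_C·L = 131.2 − 17.04×3 = 80.13 kN·m.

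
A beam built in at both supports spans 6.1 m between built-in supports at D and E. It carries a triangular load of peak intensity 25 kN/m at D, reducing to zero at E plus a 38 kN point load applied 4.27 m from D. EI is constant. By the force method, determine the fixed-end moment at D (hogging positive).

Take the two fixed-end moments M_D, M_E as redundants; the released structure is the simple span DE.
Simple-span end rotations at D and E under the given loads:
  at D: triangular load, peak 25: w₀L³/(45EI) = 126.1/EI
  at E: triangular load, peak 25: 7w₀L³/(360EI) = 110.3/EI
  at D: point load 38 at a = 4.27: Pab(L + b)/(6LEI) = 64.34/EI
  at E: point load 38 at a = 4.27: Pab(L + a)/(6LEI) = 84.13/EI
  θ_D0 = 190.4/EI,  θ_E0 = 194.5/EI
Flexibility coefficients: a unit moment at one end gives L/(3EI) there and L/(6EI) at the far end, so f₁₁ = f₂₂ = 2.033/EI and f₁₂ = f₂₁ = 1.017/EI.
Compatibility — zero rotation at each built-in end:
  2.033 M_D + 1.017 M_E = 190.4
  1.017 M_D + 2.033 M_E = 194.5
Solving the pair gives M_D = 61.12 kN·m and M_E = 65.08 kN·m (hogging).

M_D = 61.12 kN·m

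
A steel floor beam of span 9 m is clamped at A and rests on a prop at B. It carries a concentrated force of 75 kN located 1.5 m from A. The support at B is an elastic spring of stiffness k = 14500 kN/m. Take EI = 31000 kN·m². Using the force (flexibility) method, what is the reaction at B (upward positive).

R_B = 2.926 kN

Choose R_B as the redundant. The primary structure is the cantilever fixed at A.
Downward deflection at the released point B due to the loads:
  point load 75 at a = 1.5: Pa²(3L − a)/(6EI) = 717.2/EI
Flexibility coefficient — unit upward force at B: δ_{BB} = L³/(3EI) = 243/EI.
With EI = 31000 kN·m²: δ_0 = 0.023135 m and δ_{BB} = 0.007839 m/kN.
Compatibility — the spring shortens by R_B/k under the reaction it provides: δ_0 − R_B·δ_{BB} = R_B/k. With 1/k = 0.000069 m/kN, R_B = δ_0 / (δ_{BB} + 1/k) = 0.023135 / (0.007839 + 0.000069) = 2.926 kN.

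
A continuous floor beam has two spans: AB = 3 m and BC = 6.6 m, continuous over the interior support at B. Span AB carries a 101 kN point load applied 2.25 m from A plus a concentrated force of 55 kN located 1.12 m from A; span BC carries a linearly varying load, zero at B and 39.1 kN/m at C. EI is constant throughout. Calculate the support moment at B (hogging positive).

M_B = 92.12 kN·m

Insert a hinge at B; M_B is the redundant, and each span becomes simply supported.
Rotations at B on the released spans (each span's end-slope, ×1/EI):
  span AB: point load 101 at a = 2.25: Pab(L + a)/(6LEI) = 49.71/EI
  span AB: point load 55 at a = 1.12: Pab(L + a)/(6LEI) = 26.51/EI
  span BC: triangular load, peak 39.1: 7w₀L³/(360EI) = 218.6/EI
  relative rotation θ_0 = (76.22 + 218.6)/EI = 294.8/EI
A unit hogging moment at B produces rotation L₁/(3EI) + L₂/(3EI) = 3.2/EI.
Slope continuity at B: θ_0 = M_B·3.2/EI, so M_B = 294.8/3.2 = 92.12 kN·m (hogging).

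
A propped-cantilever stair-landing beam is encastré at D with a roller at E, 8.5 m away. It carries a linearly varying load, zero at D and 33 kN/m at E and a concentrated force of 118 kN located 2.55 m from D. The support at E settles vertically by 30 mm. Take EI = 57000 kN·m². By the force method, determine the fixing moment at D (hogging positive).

Choose R_E as the redundant. The primary structure is the cantilever fixed at D.
Primary-structure tip deflection at E by superposition:
  triangular load, peak 33 at the free end: 11w₀L⁴/(120EI) = 15791/EI
  point load 118 at a = 2.55: Pa²(3L − a)/(6EI) = 2935/EI
  δ_0 = 18726/EI
Flexibility coefficient — unit upward force at E: δ_{EE} = L³/(3EI) = 204.7/EI.
With EI = 57000 kN·m²: δ_0 = 0.32852 m and δ_{EE} = 0.003591 m/kN.
Compatibility — the beam at E must follow the support down by 0.03 m: δ_0 − R_E·δ_{EE} = 0.03, so R_E = (0.32852 − 0.03)/0.003591 = 83.12 kN.
Moment equilibrium about D: M_D = Σ(load moments about D) − R_E·L = 1096 − 83.12×8.5 = 389.1 kN·m.

M_D = 389.1 kN·m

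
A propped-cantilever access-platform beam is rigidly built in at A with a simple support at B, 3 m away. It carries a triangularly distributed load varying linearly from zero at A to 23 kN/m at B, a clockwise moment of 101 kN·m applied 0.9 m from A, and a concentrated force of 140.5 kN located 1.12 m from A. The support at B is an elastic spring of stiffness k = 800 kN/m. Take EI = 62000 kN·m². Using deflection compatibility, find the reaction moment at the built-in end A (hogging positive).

M_A = 305.4 kN·m

Remove the prop at B; the released (primary) structure is a cantilever built in at A.
Free-end deflection of the primary structure under the applied loading (downward +):
  triangular load, peak 23 at the free end: 11w₀L⁴/(120EI) = 170.8/EI
  clockwise couple 101 at a = 0.9: M₀a(2L − a)/(2EI) = 231.8/EI
  point load 140.5 at a = 1.12: Pa²(3L − a)/(6EI) = 231.5/EI
  δ_0 = 634/EI
Tip deflection under a unit load at B: L³/(3EI) = 9/EI.
With EI = 62000 kN·m²: δ_0 = 0.010226 m and δ_{BB} = 0.000145 m/kN.
Compatibility — the spring shortens by R_B/k under the reaction it provides: δ_0 − R_B·δ_{BB} = R_B/k. With 1/k = 0.00125 m/kN, R_B = δ_0 / (δ_{BB} + 1/k) = 0.010226 / (0.000145 + 0.00125) = 7.33 kN.
Moment equilibrium about A: M_A = Σ(load moments about A) − R_B·L = 327.4 − 7.33×3 = 305.4 kN·m.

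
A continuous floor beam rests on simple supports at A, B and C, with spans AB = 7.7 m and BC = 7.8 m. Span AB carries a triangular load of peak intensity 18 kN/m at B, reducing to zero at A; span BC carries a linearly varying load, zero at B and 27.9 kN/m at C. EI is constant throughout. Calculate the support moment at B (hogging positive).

Take M_B as the redundant. Released structure: two simple spans AB and BC with a hinge at B.
Rotations at B on the released spans (each span's end-slope, ×1/EI):
  span AB: triangular load, peak 18: w₀L³/(45EI) = 182.6/EI
  span BC: triangular load, peak 27.9: 7w₀L³/(360EI) = 257.4/EI
  relative rotation θ_0 = (182.6 + 257.4)/EI = 440.1/EI
A unit hogging moment at B produces rotation L₁/(3EI) + L₂/(3EI) = 5.167/EI.
Slope continuity at B: θ_0 = M_B·5.167/EI, so M_B = 440.1/5.167 = 85.17 kN·m (hogging).

M_B = 85.17 kN·m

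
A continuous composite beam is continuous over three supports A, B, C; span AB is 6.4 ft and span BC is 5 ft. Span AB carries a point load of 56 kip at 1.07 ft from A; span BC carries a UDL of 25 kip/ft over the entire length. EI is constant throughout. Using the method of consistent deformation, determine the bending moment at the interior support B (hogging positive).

M_B = 50.61 kip·ft

Insert a hinge at B; M_B is the redundant, and each span becomes simply supported.
Discontinuity in slope at B on the released structure — sum the simple-span end rotations:
  span AB: point load 56 at a = 1.07: Pab(L + a)/(6LEI) = 62.13/EI
  span BC: UDL 25: wL³/(24EI) = 130.2/EI
  relative rotation θ_0 = (62.13 + 130.2)/EI = 192.3/EI
A unit hogging moment at B produces rotation L₁/(3EI) + L₂/(3EI) = 3.8/EI.
Compatibility: M_B·(L₁+L₂)/(3EI) = θ_0, giving M_B = 50.61 kip·ft (hogging).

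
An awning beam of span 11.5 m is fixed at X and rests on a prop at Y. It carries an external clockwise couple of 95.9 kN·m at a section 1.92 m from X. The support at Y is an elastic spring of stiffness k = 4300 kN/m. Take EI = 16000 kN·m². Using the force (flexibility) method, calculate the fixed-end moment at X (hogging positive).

M_X = 52.2 kN·m

Take the reaction at Y as the redundant and release it; the primary structure is a cantilever fixed at X.
Deflection at Y on the released cantilever, summing each load's contribution:
  clockwise couple 95.9 at a = 1.92: M₀a(2L − a)/(2EI) = 1941/EI
Tip deflection under a unit load at Y: L³/(3EI) = 507/EI.
With EI = 16000 kN·m²: δ_0 = 0.12129 m and δ_{YY} = 0.031685 m/kN.
Compatibility — the spring shortens by R_Y/k under the reaction it provides: δ_0 − R_Y·δ_{YY} = R_Y/k. With 1/k = 0.000233 m/kN, R_Y = δ_0 / (δ_{YY} + 1/k) = 0.12129 / (0.031685 + 0.000233) = 3.8 kN.
Moment equilibrium about X: M_X = Σ(load moments about X) − R_Y·L = 95.9 − 3.8×11.5 = 52.2 kN·m.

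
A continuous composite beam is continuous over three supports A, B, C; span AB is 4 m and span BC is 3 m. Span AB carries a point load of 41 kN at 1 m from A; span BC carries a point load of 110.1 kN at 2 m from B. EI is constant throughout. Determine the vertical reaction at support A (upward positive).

R_A = 22.76 kN

Take M_B as the redundant. Released structure: two simple spans AB and BC with a hinge at B.
Discontinuity in slope at B on the released structure — sum the simple-span end rotations:
  span AB: point load 41 at a = 1: Pab(L + a)/(6LEI) = 25.62/EI
  span BC: point load 110.1 at a = 2: Pab(L + b)/(6LEI) = 48.93/EI
  relative rotation θ_0 = (25.62 + 48.93)/EI = 74.56/EI
A unit hogging moment at B produces rotation L₁/(3EI) + L₂/(3EI) = 2.333/EI.
Compatibility: M_B·(L₁+L₂)/(3EI) = θ_0, giving M_B = 31.95 kN·m (hogging).
Span AB, ΣM about A with M_B applied at B: R_B^{AB}·4 = 41 + 31.95, so R_B^{AB} = 18.24 kN and R_A = 41 − 18.24 = 22.76 kN.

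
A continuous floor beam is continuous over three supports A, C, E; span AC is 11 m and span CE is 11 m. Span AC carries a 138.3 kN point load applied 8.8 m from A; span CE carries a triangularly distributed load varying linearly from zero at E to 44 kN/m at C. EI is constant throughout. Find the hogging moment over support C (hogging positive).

Take M_C as the redundant. Released structure: two simple spans AC and CE with a hinge at C.
Discontinuity in slope at C on the released structure — sum the simple-span end rotations:
  span AC: point load 138.3 at a = 8.8: Pab(L + a)/(6LEI) = 803.2/EI
  span CE: triangular load, peak 44: w₀L³/(45EI) = 1301/EI
  relative rotation θ_0 = (803.2 + 1301)/EI = 2105/EI
A unit hogging moment at C produces rotation L₁/(3EI) + L₂/(3EI) = 7.333/EI.
Compatibility: M_C·(L₁+L₂)/(3EI) = θ_0, giving M_C = 287 kN·m (hogging).

M_C = 287 kN·m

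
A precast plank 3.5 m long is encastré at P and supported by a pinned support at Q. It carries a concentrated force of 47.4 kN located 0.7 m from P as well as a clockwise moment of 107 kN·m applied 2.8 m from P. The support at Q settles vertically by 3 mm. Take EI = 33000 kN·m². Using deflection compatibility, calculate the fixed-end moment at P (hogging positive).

Choose R_Q as the redundant. The primary structure is the cantilever fixed at P.
Deflection at Q on the released cantilever, summing each load's contribution:
  point load 47.4 at a = 0.7: Pa²(3L − a)/(6EI) = 37.94/EI
  clockwise couple 107 at a = 2.8: M₀a(2L − a)/(2EI) = 629.2/EI
  δ_0 = 667.1/EI
Flexibility coefficient — unit upward force at Q: δ_{QQ} = L³/(3EI) = 14.29/EI.
With EI = 33000 kN·m²: δ_0 = 0.020215 m and δ_{QQ} = 0.000433 m/kN.
Compatibility — the beam at Q must follow the support down by 0.003 m: δ_0 − R_Q·δ_{QQ} = 0.003, so R_Q = (0.020215 − 0.003)/0.000433 = 39.75 kN.
Moment equilibrium about P: M_P = Σ(load moments about P) − R_Q·L = 140.2 − 39.75×3.5 = 1.054 kN·m.

M_P = 1.054 kN·m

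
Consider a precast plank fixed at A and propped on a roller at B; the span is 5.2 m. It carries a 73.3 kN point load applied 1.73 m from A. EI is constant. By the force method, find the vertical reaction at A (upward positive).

Take the reaction at B as the redundant and release it; the primary structure is a cantilever fixed at A.
Downward deflection at the released point B due to the loads:
  point load 73.3 at a = 1.73: Pa²(3L − a)/(6EI) = 507.1/EI
Flexibility coefficient — unit upward force at B: δ_{BB} = L³/(3EI) = 46.87/EI.
The prop prevents deflection at B: R_B = δ_0/δ_{BB} = 507.1/46.87 = 10.82 kN.
Vertical equilibrium: R_A = ΣP − R_B = 73.3 − 10.82 = 62.48 kN.

R_A = 62.48 kN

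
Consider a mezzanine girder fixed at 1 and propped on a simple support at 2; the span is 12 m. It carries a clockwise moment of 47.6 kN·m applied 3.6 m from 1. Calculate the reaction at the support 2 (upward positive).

R_2 = 3.034 kN

Remove the prop at 2; the released (primary) structure is a cantilever built in at 1.
Deflection at 2 on the released cantilever, summing each load's contribution:
  clockwise couple 47.6 at a = 3.6: M₀a(2L − a)/(2EI) = 1748/EI
Tip deflection under a unit load at 2: L³/(3EI) = 576/EI.
The prop prevents deflection at 2: R_2 = δ_0/δ_{22} = 1748/576 = 3.034 kN.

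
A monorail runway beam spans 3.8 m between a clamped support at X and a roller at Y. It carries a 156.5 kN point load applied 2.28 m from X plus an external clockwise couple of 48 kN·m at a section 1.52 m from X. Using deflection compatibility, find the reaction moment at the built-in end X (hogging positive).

Take the reaction at Y as the redundant and release it; the primary structure is a cantilever fixed at X.
Primary-structure tip deflection at Y by superposition:
  point load 156.5 at a = 2.28: Pa²(3L − a)/(6EI) = 1237/EI
  clockwise couple 48 at a = 1.52: M₀a(2L − a)/(2EI) = 221.8/EI
  δ_0 = 1458/EI
Tip deflection under a unit load at Y: L³/(3EI) = 18.29/EI.
The prop prevents deflection at Y: R_Y = δ_0/δ_{YY} = 1458/18.29 = 79.73 kN.
Moment equilibrium about X: M_X = Σ(load moments about X) − R_Y·L = 404.8 − 79.73×3.8 = 101.8 kN·m.

M_X = 101.8 kN·m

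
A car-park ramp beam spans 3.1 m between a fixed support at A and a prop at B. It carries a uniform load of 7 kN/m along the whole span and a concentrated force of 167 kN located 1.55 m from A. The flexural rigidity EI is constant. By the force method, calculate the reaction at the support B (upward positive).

Take the reaction at B as the redundant and release it; the primary structure is a cantilever fixed at A.
Downward deflection at the released point B due to the loads:
  UDL 7: wL⁴/(8EI) = 80.81/EI
  point load 167 at a = 1.55: Pa²(3L − a)/(6EI) = 518.2/EI
  δ_0 = 599/EI
Tip deflection under a unit load at B: L³/(3EI) = 9.93/EI.
The prop prevents deflection at B: R_B = δ_0/δ_{BB} = 599/9.93 = 60.33 kN.

R_B = 60.33 kN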